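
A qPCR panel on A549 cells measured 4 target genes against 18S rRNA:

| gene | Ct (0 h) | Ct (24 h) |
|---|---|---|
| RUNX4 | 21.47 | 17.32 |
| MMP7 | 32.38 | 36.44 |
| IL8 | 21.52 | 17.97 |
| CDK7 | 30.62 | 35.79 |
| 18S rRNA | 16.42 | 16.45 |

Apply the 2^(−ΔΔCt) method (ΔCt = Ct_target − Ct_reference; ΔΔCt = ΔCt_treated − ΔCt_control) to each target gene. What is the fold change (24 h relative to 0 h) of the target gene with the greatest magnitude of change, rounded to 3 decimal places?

RUNX4: ΔΔCt = (17.32−16.45) − (21.47−16.42) = 0.87 − 5.05 = -4.18; fold change = 2^4.18 = 18.126
MMP7: ΔΔCt = (36.44−16.45) − (32.38−16.42) = 19.99 − 15.96 = 4.03; fold change = 2^-4.03 = 0.061
IL8: ΔΔCt = (17.97−16.45) − (21.52−16.42) = 1.52 − 5.10 = -3.58; fold change = 2^3.58 = 11.959
CDK7: ΔΔCt = (35.79−16.45) − (30.62−16.42) = 19.34 − 14.20 = 5.14; fold change = 2^-5.14 = 0.028
CDK7 has the largest |ΔΔCt| = 5.14.

0.028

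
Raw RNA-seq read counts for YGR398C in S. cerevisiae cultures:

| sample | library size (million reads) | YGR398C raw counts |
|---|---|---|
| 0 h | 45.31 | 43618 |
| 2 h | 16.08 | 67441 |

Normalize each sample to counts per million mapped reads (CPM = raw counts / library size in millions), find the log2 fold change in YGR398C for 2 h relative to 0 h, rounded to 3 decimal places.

CPM(0 h) = 43618 / 45.31 = 962.6573
CPM(2 h) = 67441 / 16.08 = 4194.0920
Fold change = 4194.0920 / 962.6573 = 4.35679
log2(4.35679) = 2.1233

2.123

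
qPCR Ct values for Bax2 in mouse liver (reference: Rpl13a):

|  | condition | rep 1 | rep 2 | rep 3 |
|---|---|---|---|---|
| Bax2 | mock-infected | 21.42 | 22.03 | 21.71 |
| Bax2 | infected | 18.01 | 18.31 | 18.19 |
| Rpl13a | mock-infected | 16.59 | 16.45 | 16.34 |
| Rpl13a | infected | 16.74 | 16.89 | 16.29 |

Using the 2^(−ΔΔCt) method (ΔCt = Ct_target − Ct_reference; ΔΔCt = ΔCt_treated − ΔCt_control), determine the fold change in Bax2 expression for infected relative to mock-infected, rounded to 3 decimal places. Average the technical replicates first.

13.269

Mean Ct: Bax2 mock-infected 21.720; Bax2 infected 18.170; Rpl13a mock-infected 16.460; Rpl13a infected 16.640
ΔCt(mock-infected) = 21.720 − 16.460 = 5.260
ΔCt(infected) = 18.170 − 16.640 = 1.530
ΔΔCt = 1.530 − 5.260 = -3.730
Fold change = 2^(−(-3.730)) = 2^3.730 = 13.2691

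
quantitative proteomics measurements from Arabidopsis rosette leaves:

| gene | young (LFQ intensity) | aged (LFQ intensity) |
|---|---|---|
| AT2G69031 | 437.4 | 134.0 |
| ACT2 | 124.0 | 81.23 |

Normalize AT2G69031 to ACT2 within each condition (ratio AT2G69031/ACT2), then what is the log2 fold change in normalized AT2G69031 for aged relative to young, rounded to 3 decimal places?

AT2G69031/ACT2 (young) = 437.4 / 124.0 = 3.5274
AT2G69031/ACT2 (aged) = 134.0 / 81.23 = 1.6496
Fold change = 1.6496 / 3.5274 = 0.4677
log2(0.4677) = -1.0965

-1.096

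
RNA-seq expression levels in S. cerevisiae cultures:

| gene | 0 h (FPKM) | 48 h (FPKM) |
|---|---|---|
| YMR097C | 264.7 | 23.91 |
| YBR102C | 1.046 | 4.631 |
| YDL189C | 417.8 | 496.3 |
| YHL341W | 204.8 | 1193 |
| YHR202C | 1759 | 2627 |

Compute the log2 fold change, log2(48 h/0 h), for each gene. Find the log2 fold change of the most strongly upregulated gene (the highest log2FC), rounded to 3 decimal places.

log2(23.91/264.7) = -3.469  (YMR097C)
log2(4.631/1.046) = 2.146  (YBR102C)
log2(496.3/417.8) = 0.248  (YDL189C)
log2(1193/204.8) = 2.542  (YHL341W)
log2(2627/1759) = 0.579  (YHR202C)
YHL341W is most strongly upregulated.

2.542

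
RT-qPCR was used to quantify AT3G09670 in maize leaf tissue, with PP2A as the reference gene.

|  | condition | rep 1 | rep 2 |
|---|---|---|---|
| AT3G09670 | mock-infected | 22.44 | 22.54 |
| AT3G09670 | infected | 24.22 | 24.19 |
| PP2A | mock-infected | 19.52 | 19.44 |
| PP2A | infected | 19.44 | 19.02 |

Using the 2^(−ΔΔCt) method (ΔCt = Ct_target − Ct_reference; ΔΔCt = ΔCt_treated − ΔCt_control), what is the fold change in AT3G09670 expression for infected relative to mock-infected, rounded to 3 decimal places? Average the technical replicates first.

Mean Ct: AT3G09670 mock-infected 22.490; AT3G09670 infected 24.205; PP2A mock-infected 19.480; PP2A infected 19.230
ΔCt(mock-infected) = 22.490 − 19.480 = 3.010
ΔCt(infected) = 24.205 − 19.230 = 4.975
ΔΔCt = 4.975 − 3.010 = 1.965
Fold change = 2^(−1.965) = 0.2561

0.256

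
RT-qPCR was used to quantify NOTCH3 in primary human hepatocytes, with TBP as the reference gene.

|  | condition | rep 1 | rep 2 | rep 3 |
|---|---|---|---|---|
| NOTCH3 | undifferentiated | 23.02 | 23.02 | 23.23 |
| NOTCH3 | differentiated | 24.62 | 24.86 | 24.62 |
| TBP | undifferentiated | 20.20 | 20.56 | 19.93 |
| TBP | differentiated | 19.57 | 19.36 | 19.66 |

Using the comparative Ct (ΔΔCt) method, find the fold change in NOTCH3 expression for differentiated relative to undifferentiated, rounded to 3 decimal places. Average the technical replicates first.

Mean Ct: NOTCH3 undifferentiated 23.090; NOTCH3 differentiated 24.700; TBP undifferentiated 20.230; TBP differentiated 19.530
ΔCt(undifferentiated) = 23.090 − 20.230 = 2.860
ΔCt(differentiated) = 24.700 − 19.530 = 5.170
ΔΔCt = 5.170 − 2.860 = 2.310
Fold change = 2^(−2.310) = 0.2017

0.202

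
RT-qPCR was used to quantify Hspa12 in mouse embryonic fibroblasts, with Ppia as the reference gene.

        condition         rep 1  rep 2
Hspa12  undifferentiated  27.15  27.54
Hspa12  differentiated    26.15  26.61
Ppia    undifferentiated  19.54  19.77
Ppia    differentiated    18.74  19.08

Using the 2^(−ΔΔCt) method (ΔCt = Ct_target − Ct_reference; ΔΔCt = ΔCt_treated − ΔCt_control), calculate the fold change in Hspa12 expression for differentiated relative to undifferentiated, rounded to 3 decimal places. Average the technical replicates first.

1.165

Mean Ct: Hspa12 undifferentiated 27.345; Hspa12 differentiated 26.380; Ppia undifferentiated 19.655; Ppia differentiated 18.910
ΔCt(undifferentiated) = 27.345 − 19.655 = 7.690
ΔCt(differentiated) = 26.380 − 18.910 = 7.470
ΔΔCt = 7.470 − 7.690 = -0.220
Fold change = 2^(−(-0.220)) = 2^0.220 = 1.1647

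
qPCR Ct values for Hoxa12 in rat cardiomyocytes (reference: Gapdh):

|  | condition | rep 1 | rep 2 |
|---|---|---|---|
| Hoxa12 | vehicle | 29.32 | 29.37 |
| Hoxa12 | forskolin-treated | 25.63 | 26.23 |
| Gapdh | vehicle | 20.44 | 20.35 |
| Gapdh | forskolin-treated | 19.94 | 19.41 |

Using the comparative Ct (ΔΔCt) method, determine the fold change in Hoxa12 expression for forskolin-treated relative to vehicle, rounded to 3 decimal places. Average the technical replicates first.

6.476

Mean Ct: Hoxa12 vehicle 29.345; Hoxa12 forskolin-treated 25.930; Gapdh vehicle 20.395; Gapdh forskolin-treated 19.675
ΔCt(vehicle) = 29.345 − 20.395 = 8.950
ΔCt(forskolin-treated) = 25.930 − 19.675 = 6.255
ΔΔCt = 6.255 − 8.950 = -2.695
Fold change = 2^(−(-2.695)) = 2^2.695 = 6.4755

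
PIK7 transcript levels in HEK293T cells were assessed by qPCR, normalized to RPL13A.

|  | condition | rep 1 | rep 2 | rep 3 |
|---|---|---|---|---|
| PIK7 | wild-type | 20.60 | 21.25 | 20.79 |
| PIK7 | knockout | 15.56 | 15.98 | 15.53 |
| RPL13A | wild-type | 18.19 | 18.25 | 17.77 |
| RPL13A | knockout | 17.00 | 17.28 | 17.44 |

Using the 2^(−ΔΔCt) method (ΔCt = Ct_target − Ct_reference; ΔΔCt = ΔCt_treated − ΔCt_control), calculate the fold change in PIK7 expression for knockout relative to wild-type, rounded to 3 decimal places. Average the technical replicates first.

Mean Ct: PIK7 wild-type 20.880; PIK7 knockout 15.690; RPL13A wild-type 18.070; RPL13A knockout 17.240
ΔCt(wild-type) = 20.880 − 18.070 = 2.810
ΔCt(knockout) = 15.690 − 17.240 = -1.550
ΔΔCt = -1.550 − 2.810 = -4.360
Fold change = 2^(−(-4.360)) = 2^4.360 = 20.5348

20.535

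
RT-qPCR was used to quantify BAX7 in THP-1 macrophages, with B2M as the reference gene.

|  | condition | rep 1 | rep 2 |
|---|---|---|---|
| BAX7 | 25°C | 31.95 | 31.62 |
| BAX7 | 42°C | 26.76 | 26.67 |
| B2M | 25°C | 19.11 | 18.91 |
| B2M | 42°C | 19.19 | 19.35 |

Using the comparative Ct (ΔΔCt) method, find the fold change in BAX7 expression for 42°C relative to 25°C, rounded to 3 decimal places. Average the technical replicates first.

40.224

Mean Ct: BAX7 25°C 31.785; BAX7 42°C 26.715; B2M 25°C 19.010; B2M 42°C 19.270
ΔCt(25°C) = 31.785 − 19.010 = 12.775
ΔCt(42°C) = 26.715 − 19.270 = 7.445
ΔΔCt = 7.445 − 12.775 = -5.330
Fold change = 2^(−(-5.330)) = 2^5.330 = 40.2244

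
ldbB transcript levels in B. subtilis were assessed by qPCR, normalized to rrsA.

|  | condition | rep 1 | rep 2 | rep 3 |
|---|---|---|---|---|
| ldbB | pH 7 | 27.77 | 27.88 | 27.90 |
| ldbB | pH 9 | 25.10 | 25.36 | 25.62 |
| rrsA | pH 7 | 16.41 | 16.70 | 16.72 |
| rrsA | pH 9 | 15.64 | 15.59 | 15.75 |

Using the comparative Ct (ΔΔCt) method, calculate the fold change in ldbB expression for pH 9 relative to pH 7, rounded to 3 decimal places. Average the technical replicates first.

2.908

Mean Ct: ldbB pH 7 27.850; ldbB pH 9 25.360; rrsA pH 7 16.610; rrsA pH 9 15.660
ΔCt(pH 7) = 27.850 − 16.610 = 11.240
ΔCt(pH 9) = 25.360 − 15.660 = 9.700
ΔΔCt = 9.700 − 11.240 = -1.540
Fold change = 2^(−(-1.540)) = 2^1.540 = 2.9079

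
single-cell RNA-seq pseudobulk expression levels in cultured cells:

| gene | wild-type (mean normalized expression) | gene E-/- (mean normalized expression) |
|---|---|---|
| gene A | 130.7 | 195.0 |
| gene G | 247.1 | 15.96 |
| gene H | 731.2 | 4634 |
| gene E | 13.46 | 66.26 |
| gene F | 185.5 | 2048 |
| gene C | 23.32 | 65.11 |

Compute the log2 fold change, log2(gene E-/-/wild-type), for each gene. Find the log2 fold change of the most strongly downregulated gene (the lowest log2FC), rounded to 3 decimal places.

log2(195.0/130.7) = 0.577  (gene A)
log2(15.96/247.1) = -3.953  (gene G)
log2(4634/731.2) = 2.664  (gene H)
log2(66.26/13.46) = 2.299  (gene E)
log2(2048/185.5) = 3.465  (gene F)
log2(65.11/23.32) = 1.481  (gene C)
gene G is most strongly downregulated.

-3.953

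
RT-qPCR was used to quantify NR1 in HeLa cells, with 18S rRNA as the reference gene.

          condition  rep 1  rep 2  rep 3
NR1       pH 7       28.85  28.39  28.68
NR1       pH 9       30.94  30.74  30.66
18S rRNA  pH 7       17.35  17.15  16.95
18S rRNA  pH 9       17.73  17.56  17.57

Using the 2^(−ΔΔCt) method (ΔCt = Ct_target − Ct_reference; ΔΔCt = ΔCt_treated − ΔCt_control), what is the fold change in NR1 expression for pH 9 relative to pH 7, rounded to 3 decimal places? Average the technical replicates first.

0.314

Mean Ct: NR1 pH 7 28.640; NR1 pH 9 30.780; 18S rRNA pH 7 17.150; 18S rRNA pH 9 17.620
ΔCt(pH 7) = 28.640 − 17.150 = 11.490
ΔCt(pH 9) = 30.780 − 17.620 = 13.160
ΔΔCt = 13.160 − 11.490 = 1.670
Fold change = 2^(−1.670) = 0.3143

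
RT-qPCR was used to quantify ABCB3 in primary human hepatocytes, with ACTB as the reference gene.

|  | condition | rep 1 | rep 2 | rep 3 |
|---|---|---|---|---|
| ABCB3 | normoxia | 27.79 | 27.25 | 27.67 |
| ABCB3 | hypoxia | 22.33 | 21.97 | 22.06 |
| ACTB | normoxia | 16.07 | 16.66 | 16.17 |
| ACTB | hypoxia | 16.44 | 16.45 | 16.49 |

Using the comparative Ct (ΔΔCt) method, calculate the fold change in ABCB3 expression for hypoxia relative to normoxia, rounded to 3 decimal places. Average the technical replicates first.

Mean Ct: ABCB3 normoxia 27.570; ABCB3 hypoxia 22.120; ACTB normoxia 16.300; ACTB hypoxia 16.460
ΔCt(normoxia) = 27.570 − 16.300 = 11.270
ΔCt(hypoxia) = 22.120 − 16.460 = 5.660
ΔΔCt = 5.660 − 11.270 = -5.610
Fold change = 2^(−(-5.610)) = 2^5.610 = 48.8403

48.840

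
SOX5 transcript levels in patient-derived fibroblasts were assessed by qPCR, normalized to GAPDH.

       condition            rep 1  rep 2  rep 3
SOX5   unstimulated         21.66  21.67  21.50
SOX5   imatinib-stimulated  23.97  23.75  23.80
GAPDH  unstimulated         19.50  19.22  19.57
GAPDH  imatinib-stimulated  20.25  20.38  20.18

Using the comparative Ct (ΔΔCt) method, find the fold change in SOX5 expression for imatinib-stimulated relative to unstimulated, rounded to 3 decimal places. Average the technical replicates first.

0.382

Mean Ct: SOX5 unstimulated 21.610; SOX5 imatinib-stimulated 23.840; GAPDH unstimulated 19.430; GAPDH imatinib-stimulated 20.270
ΔCt(unstimulated) = 21.610 − 19.430 = 2.180
ΔCt(imatinib-stimulated) = 23.840 − 20.270 = 3.570
ΔΔCt = 3.570 − 2.180 = 1.390
Fold change = 2^(−1.390) = 0.3816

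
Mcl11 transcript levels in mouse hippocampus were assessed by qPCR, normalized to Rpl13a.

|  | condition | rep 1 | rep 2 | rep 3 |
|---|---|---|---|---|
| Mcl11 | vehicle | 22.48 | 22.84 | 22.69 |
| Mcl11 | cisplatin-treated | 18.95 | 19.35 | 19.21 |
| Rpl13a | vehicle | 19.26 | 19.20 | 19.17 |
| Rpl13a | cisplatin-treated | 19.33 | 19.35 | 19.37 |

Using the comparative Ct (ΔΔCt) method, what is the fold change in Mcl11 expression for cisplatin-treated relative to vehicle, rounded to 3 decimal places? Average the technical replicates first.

12.467

Mean Ct: Mcl11 vehicle 22.670; Mcl11 cisplatin-treated 19.170; Rpl13a vehicle 19.210; Rpl13a cisplatin-treated 19.350
ΔCt(vehicle) = 22.670 − 19.210 = 3.460
ΔCt(cisplatin-treated) = 19.170 − 19.350 = -0.180
ΔΔCt = -0.180 − 3.460 = -3.640
Fold change = 2^(−(-3.640)) = 2^3.640 = 12.4666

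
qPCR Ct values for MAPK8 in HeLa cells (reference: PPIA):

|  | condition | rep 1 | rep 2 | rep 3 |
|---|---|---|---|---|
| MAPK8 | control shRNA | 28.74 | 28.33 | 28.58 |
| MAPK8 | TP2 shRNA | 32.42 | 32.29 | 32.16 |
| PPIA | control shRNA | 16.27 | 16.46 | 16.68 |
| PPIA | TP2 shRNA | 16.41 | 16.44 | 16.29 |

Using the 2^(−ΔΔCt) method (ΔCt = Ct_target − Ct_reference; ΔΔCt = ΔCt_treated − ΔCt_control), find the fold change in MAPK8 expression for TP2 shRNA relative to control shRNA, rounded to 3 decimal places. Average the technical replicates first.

Mean Ct: MAPK8 control shRNA 28.550; MAPK8 TP2 shRNA 32.290; PPIA control shRNA 16.470; PPIA TP2 shRNA 16.380
ΔCt(control shRNA) = 28.550 − 16.470 = 12.080
ΔCt(TP2 shRNA) = 32.290 − 16.380 = 15.910
ΔΔCt = 15.910 − 12.080 = 3.830
Fold change = 2^(−3.830) = 0.0703

0.070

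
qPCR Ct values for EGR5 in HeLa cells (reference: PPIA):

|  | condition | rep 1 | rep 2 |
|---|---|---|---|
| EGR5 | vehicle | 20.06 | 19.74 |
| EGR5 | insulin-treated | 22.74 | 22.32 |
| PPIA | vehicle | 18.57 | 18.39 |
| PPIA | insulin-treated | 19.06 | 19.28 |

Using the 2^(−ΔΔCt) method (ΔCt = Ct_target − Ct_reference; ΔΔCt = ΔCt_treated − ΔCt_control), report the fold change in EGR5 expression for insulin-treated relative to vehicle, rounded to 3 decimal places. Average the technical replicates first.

0.261

Mean Ct: EGR5 vehicle 19.900; EGR5 insulin-treated 22.530; PPIA vehicle 18.480; PPIA insulin-treated 19.170
ΔCt(vehicle) = 19.900 − 18.480 = 1.420
ΔCt(insulin-treated) = 22.530 − 19.170 = 3.360
ΔΔCt = 3.360 − 1.420 = 1.940
Fold change = 2^(−1.940) = 0.2606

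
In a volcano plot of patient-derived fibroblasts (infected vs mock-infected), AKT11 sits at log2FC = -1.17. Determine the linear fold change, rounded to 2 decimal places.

0.44

Fold change = 2^(-1.17) = 0.444
That is, AKT11 drops to 44.4% of the mock-infected level.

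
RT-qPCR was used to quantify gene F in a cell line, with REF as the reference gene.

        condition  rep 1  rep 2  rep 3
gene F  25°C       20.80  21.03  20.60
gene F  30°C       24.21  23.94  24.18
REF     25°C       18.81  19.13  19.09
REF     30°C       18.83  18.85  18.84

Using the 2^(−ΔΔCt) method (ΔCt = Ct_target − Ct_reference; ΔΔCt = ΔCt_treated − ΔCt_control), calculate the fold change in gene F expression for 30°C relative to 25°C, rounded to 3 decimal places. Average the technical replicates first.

0.090

Mean Ct: gene F 25°C 20.810; gene F 30°C 24.110; REF 25°C 19.010; REF 30°C 18.840
ΔCt(25°C) = 20.810 − 19.010 = 1.800
ΔCt(30°C) = 24.110 − 18.840 = 5.270
ΔΔCt = 5.270 − 1.800 = 3.470
Fold change = 2^(−3.470) = 0.0902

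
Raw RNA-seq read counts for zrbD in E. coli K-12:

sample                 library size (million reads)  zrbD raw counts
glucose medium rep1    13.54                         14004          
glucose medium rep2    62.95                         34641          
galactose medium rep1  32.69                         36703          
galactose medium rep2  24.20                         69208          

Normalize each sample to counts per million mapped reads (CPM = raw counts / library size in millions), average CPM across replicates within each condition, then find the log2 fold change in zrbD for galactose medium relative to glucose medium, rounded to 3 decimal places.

1.330

CPM(glucose medium rep1) = 14004 / 13.54 = 1034.2688
CPM(glucose medium rep2) = 34641 / 62.95 = 550.2939
CPM(galactose medium rep1) = 36703 / 32.69 = 1122.7593
CPM(galactose medium rep2) = 69208 / 24.20 = 2859.8347
mean CPM(glucose medium) = 792.2814; mean CPM(galactose medium) = 1991.2970
Fold change = 1991.2970 / 792.2814 = 2.51337
log2(2.51337) = 1.3296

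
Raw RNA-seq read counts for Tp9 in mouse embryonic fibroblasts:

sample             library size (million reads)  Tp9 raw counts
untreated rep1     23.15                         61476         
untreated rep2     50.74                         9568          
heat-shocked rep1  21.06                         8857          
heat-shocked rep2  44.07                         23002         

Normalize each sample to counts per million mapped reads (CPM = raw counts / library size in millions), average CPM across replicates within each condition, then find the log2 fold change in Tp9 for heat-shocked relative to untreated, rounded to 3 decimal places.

CPM(untreated rep1) = 61476 / 23.15 = 2655.5508
CPM(untreated rep2) = 9568 / 50.74 = 188.5692
CPM(heat-shocked rep1) = 8857 / 21.06 = 420.5603
CPM(heat-shocked rep2) = 23002 / 44.07 = 521.9424
mean CPM(untreated) = 1422.0600; mean CPM(heat-shocked) = 471.2513
Fold change = 471.2513 / 1422.0600 = 0.33139
log2(0.33139) = -1.5934

-1.593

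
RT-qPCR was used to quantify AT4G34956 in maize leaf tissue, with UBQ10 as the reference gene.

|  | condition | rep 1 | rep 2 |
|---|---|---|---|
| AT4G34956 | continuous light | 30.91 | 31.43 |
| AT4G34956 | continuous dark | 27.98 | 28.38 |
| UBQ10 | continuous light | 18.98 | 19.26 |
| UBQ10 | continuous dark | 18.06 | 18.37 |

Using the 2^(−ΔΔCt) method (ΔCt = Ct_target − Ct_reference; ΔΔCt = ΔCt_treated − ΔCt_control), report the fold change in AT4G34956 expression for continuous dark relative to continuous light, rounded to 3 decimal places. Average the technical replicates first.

Mean Ct: AT4G34956 continuous light 31.170; AT4G34956 continuous dark 28.180; UBQ10 continuous light 19.120; UBQ10 continuous dark 18.215
ΔCt(continuous light) = 31.170 − 19.120 = 12.050
ΔCt(continuous dark) = 28.180 − 18.215 = 9.965
ΔΔCt = 9.965 − 12.050 = -2.085
Fold change = 2^(−(-2.085)) = 2^2.085 = 4.2428

4.243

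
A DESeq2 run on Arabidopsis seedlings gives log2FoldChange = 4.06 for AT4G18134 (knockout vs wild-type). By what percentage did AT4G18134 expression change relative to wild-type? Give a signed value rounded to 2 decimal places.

1567.95%

Fold change = 2^(4.06) = 16.6795
Percent change = (FC − 1) × 100% = (16.6795 − 1) × 100 = 1567.95%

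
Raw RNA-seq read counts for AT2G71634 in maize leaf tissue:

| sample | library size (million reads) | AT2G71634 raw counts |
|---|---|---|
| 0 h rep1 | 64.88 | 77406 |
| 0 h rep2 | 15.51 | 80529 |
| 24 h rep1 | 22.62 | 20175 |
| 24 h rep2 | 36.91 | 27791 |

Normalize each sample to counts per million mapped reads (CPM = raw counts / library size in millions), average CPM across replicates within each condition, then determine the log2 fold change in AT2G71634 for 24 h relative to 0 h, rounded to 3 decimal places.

-1.957

CPM(0 h rep1) = 77406 / 64.88 = 1193.0641
CPM(0 h rep2) = 80529 / 15.51 = 5192.0696
CPM(24 h rep1) = 20175 / 22.62 = 891.9098
CPM(24 h rep2) = 27791 / 36.91 = 752.9396
mean CPM(0 h) = 3192.5669; mean CPM(24 h) = 822.4247
Fold change = 822.4247 / 3192.5669 = 0.25761
log2(0.25761) = -1.9568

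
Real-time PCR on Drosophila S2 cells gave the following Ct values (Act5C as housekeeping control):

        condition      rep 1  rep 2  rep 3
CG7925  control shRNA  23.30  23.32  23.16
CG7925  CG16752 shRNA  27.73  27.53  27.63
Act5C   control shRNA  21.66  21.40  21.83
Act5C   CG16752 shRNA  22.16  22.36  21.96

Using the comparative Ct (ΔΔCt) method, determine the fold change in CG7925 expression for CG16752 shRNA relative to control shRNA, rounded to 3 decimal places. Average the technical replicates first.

Mean Ct: CG7925 control shRNA 23.260; CG7925 CG16752 shRNA 27.630; Act5C control shRNA 21.630; Act5C CG16752 shRNA 22.160
ΔCt(control shRNA) = 23.260 − 21.630 = 1.630
ΔCt(CG16752 shRNA) = 27.630 − 22.160 = 5.470
ΔΔCt = 5.470 − 1.630 = 3.840
Fold change = 2^(−3.840) = 0.0698

0.070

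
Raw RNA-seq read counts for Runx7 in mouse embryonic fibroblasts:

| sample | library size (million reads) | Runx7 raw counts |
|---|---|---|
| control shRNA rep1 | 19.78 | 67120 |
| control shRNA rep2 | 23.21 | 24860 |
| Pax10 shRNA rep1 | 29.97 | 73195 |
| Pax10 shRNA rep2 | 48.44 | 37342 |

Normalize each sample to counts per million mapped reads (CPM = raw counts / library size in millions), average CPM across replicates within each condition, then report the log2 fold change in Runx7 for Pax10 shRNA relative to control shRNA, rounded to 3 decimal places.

CPM(control shRNA rep1) = 67120 / 19.78 = 3393.3266
CPM(control shRNA rep2) = 24860 / 23.21 = 1071.0900
CPM(Pax10 shRNA rep1) = 73195 / 29.97 = 2442.2756
CPM(Pax10 shRNA rep2) = 37342 / 48.44 = 770.8918
mean CPM(control shRNA) = 2232.2083; mean CPM(Pax10 shRNA) = 1606.5837
Fold change = 1606.5837 / 2232.2083 = 0.71973
log2(0.71973) = -0.4745

-0.474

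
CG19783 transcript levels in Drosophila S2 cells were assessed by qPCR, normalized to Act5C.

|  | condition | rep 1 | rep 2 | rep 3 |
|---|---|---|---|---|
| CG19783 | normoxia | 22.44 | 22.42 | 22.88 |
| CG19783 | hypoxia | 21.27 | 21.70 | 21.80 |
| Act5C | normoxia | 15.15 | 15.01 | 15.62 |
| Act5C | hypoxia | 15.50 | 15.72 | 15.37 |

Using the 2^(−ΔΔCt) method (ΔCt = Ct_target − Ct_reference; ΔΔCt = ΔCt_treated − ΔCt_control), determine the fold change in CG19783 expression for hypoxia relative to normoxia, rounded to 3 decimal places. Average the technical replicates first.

2.395

Mean Ct: CG19783 normoxia 22.580; CG19783 hypoxia 21.590; Act5C normoxia 15.260; Act5C hypoxia 15.530
ΔCt(normoxia) = 22.580 − 15.260 = 7.320
ΔCt(hypoxia) = 21.590 − 15.530 = 6.060
ΔΔCt = 6.060 − 7.320 = -1.260
Fold change = 2^(−(-1.260)) = 2^1.260 = 2.3950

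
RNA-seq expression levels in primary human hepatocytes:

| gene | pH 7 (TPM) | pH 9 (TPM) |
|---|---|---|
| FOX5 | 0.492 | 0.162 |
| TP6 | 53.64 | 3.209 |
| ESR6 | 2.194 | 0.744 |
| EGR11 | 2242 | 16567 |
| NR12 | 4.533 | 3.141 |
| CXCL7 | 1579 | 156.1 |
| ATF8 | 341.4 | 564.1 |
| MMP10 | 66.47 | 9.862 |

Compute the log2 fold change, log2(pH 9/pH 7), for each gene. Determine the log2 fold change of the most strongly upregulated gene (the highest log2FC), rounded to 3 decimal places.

2.885

log2(0.162/0.492) = -1.603  (FOX5)
log2(3.209/53.64) = -4.063  (TP6)
log2(0.744/2.194) = -1.560  (ESR6)
log2(16567/2242) = 2.885  (EGR11)
log2(3.141/4.533) = -0.529  (NR12)
log2(156.1/1579) = -3.338  (CXCL7)
log2(564.1/341.4) = 0.724  (ATF8)
log2(9.862/66.47) = -2.753  (MMP10)
EGR11 is most strongly upregulated.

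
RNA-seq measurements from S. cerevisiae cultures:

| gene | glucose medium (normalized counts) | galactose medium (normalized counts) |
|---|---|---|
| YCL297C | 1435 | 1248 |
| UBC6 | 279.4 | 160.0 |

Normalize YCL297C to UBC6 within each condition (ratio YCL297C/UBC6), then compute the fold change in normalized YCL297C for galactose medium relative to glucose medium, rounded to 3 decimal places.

YCL297C/UBC6 (glucose medium) = 1435 / 279.4 = 5.136
YCL297C/UBC6 (galactose medium) = 1248 / 160.0 = 7.8
Fold change = 7.8 / 5.136 = 1.5187

1.519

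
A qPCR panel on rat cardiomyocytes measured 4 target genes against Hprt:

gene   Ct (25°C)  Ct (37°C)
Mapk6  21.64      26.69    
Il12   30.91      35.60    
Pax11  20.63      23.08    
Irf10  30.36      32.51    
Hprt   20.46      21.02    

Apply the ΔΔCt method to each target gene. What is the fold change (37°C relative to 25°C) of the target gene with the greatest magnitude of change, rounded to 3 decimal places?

0.045

Mapk6: ΔΔCt = (26.69−21.02) − (21.64−20.46) = 5.67 − 1.18 = 4.49; fold change = 2^-4.49 = 0.045
Il12: ΔΔCt = (35.60−21.02) − (30.91−20.46) = 14.58 − 10.45 = 4.13; fold change = 2^-4.13 = 0.057
Pax11: ΔΔCt = (23.08−21.02) − (20.63−20.46) = 2.06 − 0.17 = 1.89; fold change = 2^-1.89 = 0.270
Irf10: ΔΔCt = (32.51−21.02) − (30.36−20.46) = 11.49 − 9.90 = 1.59; fold change = 2^-1.59 = 0.332
Mapk6 has the largest |ΔΔCt| = 4.49.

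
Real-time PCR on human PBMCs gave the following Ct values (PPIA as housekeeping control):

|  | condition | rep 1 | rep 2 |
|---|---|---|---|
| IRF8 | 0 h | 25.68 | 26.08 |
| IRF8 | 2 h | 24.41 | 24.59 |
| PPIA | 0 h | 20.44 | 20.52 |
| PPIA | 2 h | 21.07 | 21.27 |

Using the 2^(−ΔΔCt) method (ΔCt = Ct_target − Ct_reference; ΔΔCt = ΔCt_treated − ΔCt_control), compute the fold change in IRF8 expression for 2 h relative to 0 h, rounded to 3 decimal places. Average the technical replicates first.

4.199

Mean Ct: IRF8 0 h 25.880; IRF8 2 h 24.500; PPIA 0 h 20.480; PPIA 2 h 21.170
ΔCt(0 h) = 25.880 − 20.480 = 5.400
ΔCt(2 h) = 24.500 − 21.170 = 3.330
ΔΔCt = 3.330 − 5.400 = -2.070
Fold change = 2^(−(-2.070)) = 2^2.070 = 4.1989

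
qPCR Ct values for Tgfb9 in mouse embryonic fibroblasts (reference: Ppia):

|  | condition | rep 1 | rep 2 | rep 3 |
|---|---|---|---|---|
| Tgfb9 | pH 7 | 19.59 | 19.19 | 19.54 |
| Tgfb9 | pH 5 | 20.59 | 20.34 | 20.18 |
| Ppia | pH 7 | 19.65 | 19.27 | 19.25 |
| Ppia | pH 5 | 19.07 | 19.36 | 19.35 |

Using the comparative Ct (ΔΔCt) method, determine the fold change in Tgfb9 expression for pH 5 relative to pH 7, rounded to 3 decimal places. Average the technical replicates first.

Mean Ct: Tgfb9 pH 7 19.440; Tgfb9 pH 5 20.370; Ppia pH 7 19.390; Ppia pH 5 19.260
ΔCt(pH 7) = 19.440 − 19.390 = 0.050
ΔCt(pH 5) = 20.370 − 19.260 = 1.110
ΔΔCt = 1.110 − 0.050 = 1.060
Fold change = 2^(−1.060) = 0.4796

0.480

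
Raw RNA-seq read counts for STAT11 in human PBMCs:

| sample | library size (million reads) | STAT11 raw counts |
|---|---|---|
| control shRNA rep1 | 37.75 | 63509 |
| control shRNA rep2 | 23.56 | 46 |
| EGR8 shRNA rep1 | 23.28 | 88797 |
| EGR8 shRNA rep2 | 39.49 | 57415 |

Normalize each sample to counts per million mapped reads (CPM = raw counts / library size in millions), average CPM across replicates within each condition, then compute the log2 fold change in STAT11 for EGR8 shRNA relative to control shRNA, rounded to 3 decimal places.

CPM(control shRNA rep1) = 63509 / 37.75 = 1682.3576
CPM(control shRNA rep2) = 46 / 23.56 = 1.9525
CPM(EGR8 shRNA rep1) = 88797 / 23.28 = 3814.3041
CPM(EGR8 shRNA rep2) = 57415 / 39.49 = 1453.9124
mean CPM(control shRNA) = 842.1550; mean CPM(EGR8 shRNA) = 2634.1083
Fold change = 2634.1083 / 842.1550 = 3.12782
log2(3.12782) = 1.6452

1.645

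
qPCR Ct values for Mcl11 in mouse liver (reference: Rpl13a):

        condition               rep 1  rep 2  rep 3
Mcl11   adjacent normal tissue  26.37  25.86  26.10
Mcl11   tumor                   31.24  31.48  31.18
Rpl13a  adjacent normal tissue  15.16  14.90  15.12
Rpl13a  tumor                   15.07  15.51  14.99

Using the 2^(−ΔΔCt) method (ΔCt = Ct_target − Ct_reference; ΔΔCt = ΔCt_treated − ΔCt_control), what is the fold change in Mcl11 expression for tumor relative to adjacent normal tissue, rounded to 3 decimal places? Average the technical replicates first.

Mean Ct: Mcl11 adjacent normal tissue 26.110; Mcl11 tumor 31.300; Rpl13a adjacent normal tissue 15.060; Rpl13a tumor 15.190
ΔCt(adjacent normal tissue) = 26.110 − 15.060 = 11.050
ΔCt(tumor) = 31.300 − 15.190 = 16.110
ΔΔCt = 16.110 − 11.050 = 5.060
Fold change = 2^(−5.060) = 0.0300

0.030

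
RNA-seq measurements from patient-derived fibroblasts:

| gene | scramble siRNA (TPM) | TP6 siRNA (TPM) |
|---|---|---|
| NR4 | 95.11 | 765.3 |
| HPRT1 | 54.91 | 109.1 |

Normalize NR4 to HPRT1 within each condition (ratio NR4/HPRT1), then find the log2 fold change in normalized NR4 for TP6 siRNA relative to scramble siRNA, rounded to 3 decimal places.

NR4/HPRT1 (scramble siRNA) = 95.11 / 54.91 = 1.7321
NR4/HPRT1 (TP6 siRNA) = 765.3 / 109.1 = 7.0147
Fold change = 7.0147 / 1.7321 = 4.0498
log2(4.0498) = 2.0178

2.018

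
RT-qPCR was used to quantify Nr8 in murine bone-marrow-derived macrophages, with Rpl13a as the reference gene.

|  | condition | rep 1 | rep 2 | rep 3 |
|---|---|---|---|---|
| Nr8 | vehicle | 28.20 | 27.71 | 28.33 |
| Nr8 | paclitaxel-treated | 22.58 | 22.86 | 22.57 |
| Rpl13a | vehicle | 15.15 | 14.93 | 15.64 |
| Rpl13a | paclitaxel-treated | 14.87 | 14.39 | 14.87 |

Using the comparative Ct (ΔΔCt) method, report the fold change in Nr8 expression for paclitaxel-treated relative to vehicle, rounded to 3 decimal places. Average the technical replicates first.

Mean Ct: Nr8 vehicle 28.080; Nr8 paclitaxel-treated 22.670; Rpl13a vehicle 15.240; Rpl13a paclitaxel-treated 14.710
ΔCt(vehicle) = 28.080 − 15.240 = 12.840
ΔCt(paclitaxel-treated) = 22.670 − 14.710 = 7.960
ΔΔCt = 7.960 − 12.840 = -4.880
Fold change = 2^(−(-4.880)) = 2^4.880 = 29.4460

29.446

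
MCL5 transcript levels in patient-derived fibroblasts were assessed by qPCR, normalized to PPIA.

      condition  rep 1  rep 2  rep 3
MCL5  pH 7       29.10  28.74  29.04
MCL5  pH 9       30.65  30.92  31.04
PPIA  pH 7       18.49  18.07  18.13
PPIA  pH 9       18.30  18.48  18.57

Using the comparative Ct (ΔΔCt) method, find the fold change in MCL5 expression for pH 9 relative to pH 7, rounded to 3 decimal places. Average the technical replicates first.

Mean Ct: MCL5 pH 7 28.960; MCL5 pH 9 30.870; PPIA pH 7 18.230; PPIA pH 9 18.450
ΔCt(pH 7) = 28.960 − 18.230 = 10.730
ΔCt(pH 9) = 30.870 − 18.450 = 12.420
ΔΔCt = 12.420 − 10.730 = 1.690
Fold change = 2^(−1.690) = 0.3099

0.310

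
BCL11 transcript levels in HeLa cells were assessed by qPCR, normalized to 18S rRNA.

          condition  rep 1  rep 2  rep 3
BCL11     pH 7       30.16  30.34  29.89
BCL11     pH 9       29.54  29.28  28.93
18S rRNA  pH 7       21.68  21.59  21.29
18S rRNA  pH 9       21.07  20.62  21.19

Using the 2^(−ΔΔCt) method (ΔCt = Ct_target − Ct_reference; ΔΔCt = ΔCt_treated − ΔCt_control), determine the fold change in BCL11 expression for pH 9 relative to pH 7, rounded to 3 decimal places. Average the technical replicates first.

1.248

Mean Ct: BCL11 pH 7 30.130; BCL11 pH 9 29.250; 18S rRNA pH 7 21.520; 18S rRNA pH 9 20.960
ΔCt(pH 7) = 30.130 − 21.520 = 8.610
ΔCt(pH 9) = 29.250 − 20.960 = 8.290
ΔΔCt = 8.290 − 8.610 = -0.320
Fold change = 2^(−(-0.320)) = 2^0.320 = 1.2483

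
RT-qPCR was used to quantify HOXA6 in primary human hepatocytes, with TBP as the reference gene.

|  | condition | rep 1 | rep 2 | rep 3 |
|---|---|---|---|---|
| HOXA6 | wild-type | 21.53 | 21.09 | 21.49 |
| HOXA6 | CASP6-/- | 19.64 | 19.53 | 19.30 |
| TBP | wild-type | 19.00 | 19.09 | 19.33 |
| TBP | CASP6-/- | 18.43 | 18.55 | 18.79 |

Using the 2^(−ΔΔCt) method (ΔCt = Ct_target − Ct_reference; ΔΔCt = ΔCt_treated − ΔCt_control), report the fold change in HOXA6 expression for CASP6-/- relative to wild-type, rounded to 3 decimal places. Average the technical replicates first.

Mean Ct: HOXA6 wild-type 21.370; HOXA6 CASP6-/- 19.490; TBP wild-type 19.140; TBP CASP6-/- 18.590
ΔCt(wild-type) = 21.370 − 19.140 = 2.230
ΔCt(CASP6-/-) = 19.490 − 18.590 = 0.900
ΔΔCt = 0.900 − 2.230 = -1.330
Fold change = 2^(−(-1.330)) = 2^1.330 = 2.5140

2.514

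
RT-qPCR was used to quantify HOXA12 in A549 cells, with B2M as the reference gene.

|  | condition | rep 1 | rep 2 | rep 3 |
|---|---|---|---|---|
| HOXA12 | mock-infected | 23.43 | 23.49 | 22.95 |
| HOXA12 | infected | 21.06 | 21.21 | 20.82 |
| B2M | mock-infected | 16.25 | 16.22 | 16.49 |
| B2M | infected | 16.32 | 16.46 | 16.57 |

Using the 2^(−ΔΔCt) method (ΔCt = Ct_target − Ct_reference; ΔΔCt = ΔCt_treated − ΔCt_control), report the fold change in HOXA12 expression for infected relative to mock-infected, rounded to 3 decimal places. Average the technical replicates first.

5.242

Mean Ct: HOXA12 mock-infected 23.290; HOXA12 infected 21.030; B2M mock-infected 16.320; B2M infected 16.450
ΔCt(mock-infected) = 23.290 − 16.320 = 6.970
ΔCt(infected) = 21.030 − 16.450 = 4.580
ΔΔCt = 4.580 − 6.970 = -2.390
Fold change = 2^(−(-2.390)) = 2^2.390 = 5.2416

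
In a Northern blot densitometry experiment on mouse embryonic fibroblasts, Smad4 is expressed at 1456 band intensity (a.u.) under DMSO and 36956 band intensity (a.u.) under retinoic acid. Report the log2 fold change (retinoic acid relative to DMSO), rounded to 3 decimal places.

Fold change = 36956 / 1456 = 25.3819
log2(25.3819) = 4.6657

4.666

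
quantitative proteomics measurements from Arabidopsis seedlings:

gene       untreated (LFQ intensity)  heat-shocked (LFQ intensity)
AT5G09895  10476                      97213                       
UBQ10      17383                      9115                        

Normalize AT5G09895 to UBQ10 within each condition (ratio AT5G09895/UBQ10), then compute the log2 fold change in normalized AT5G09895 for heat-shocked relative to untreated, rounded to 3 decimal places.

AT5G09895/UBQ10 (untreated) = 10476 / 17383 = 0.60266
AT5G09895/UBQ10 (heat-shocked) = 97213 / 9115 = 10.665
Fold change = 10.665 / 0.60266 = 17.6969
log2(17.6969) = 4.1454

4.145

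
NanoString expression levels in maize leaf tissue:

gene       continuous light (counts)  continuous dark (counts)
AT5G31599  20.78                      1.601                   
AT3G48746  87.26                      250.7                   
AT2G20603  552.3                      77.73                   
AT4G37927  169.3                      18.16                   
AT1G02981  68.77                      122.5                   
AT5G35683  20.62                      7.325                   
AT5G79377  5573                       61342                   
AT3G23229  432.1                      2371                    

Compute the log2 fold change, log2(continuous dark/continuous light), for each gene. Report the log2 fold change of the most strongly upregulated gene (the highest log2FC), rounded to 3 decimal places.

log2(1.601/20.78) = -3.698  (AT5G31599)
log2(250.7/87.26) = 1.523  (AT3G48746)
log2(77.73/552.3) = -2.829  (AT2G20603)
log2(18.16/169.3) = -3.221  (AT4G37927)
log2(122.5/68.77) = 0.833  (AT1G02981)
log2(7.325/20.62) = -1.493  (AT5G35683)
log2(61342/5573) = 3.460  (AT5G79377)
log2(2371/432.1) = 2.456  (AT3G23229)
AT5G79377 is most strongly upregulated.

3.460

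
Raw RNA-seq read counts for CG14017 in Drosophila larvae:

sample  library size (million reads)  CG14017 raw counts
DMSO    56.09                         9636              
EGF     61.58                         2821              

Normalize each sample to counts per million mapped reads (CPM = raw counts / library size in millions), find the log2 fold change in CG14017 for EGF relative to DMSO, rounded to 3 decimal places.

-1.907

CPM(DMSO) = 9636 / 56.09 = 171.7953
CPM(EGF) = 2821 / 61.58 = 45.8103
Fold change = 45.8103 / 171.7953 = 0.26666
log2(0.26666) = -1.9069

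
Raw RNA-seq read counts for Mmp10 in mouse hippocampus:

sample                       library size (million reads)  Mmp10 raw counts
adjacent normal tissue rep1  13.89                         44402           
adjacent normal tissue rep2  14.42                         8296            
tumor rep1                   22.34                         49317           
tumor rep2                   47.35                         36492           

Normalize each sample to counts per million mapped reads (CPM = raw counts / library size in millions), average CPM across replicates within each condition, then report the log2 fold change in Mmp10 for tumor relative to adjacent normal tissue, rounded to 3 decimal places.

-0.341

CPM(adjacent normal tissue rep1) = 44402 / 13.89 = 3196.6883
CPM(adjacent normal tissue rep2) = 8296 / 14.42 = 575.3121
CPM(tumor rep1) = 49317 / 22.34 = 2207.5649
CPM(tumor rep2) = 36492 / 47.35 = 770.6864
mean CPM(adjacent normal tissue) = 1886.0002; mean CPM(tumor) = 1489.1256
Fold change = 1489.1256 / 1886.0002 = 0.78957
log2(0.78957) = -0.3409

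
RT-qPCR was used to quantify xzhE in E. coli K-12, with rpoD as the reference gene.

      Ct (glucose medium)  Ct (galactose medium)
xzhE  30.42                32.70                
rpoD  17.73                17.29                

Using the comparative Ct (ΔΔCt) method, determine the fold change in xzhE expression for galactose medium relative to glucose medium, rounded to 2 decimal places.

ΔCt(glucose medium) = 30.420 − 17.730 = 12.690
ΔCt(galactose medium) = 32.700 − 17.290 = 15.410
ΔΔCt = 15.410 − 12.690 = 2.720
Fold change = 2^(−2.720) = 0.152

0.15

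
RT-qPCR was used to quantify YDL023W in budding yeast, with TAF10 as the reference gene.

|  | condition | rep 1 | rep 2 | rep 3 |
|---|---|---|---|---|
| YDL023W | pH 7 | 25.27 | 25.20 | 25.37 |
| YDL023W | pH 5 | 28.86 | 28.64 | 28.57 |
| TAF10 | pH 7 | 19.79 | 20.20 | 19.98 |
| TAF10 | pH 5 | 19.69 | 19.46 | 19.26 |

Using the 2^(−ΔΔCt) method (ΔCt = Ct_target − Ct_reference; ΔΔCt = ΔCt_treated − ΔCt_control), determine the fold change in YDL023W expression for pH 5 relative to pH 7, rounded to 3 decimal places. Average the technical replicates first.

0.066

Mean Ct: YDL023W pH 7 25.280; YDL023W pH 5 28.690; TAF10 pH 7 19.990; TAF10 pH 5 19.470
ΔCt(pH 7) = 25.280 − 19.990 = 5.290
ΔCt(pH 5) = 28.690 − 19.470 = 9.220
ΔΔCt = 9.220 − 5.290 = 3.930
Fold change = 2^(−3.930) = 0.0656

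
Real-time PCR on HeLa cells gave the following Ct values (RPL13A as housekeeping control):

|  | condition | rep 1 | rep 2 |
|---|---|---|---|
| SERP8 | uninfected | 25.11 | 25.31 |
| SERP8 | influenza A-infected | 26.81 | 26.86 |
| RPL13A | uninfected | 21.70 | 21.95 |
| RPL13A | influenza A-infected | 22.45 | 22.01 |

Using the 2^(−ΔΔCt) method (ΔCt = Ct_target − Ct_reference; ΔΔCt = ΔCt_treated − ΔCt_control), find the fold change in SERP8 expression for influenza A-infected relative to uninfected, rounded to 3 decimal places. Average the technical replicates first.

Mean Ct: SERP8 uninfected 25.210; SERP8 influenza A-infected 26.835; RPL13A uninfected 21.825; RPL13A influenza A-infected 22.230
ΔCt(uninfected) = 25.210 − 21.825 = 3.385
ΔCt(influenza A-infected) = 26.835 − 22.230 = 4.605
ΔΔCt = 4.605 − 3.385 = 1.220
Fold change = 2^(−1.220) = 0.4293

0.429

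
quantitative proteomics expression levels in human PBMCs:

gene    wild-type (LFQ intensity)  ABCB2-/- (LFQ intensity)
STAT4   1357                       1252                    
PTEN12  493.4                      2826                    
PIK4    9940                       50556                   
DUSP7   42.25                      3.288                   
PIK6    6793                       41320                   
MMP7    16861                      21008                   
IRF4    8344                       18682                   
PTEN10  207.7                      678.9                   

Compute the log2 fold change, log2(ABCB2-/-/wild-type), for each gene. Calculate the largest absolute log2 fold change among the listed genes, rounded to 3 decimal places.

log2(1252/1357) = -0.116  (STAT4)
log2(2826/493.4) = 2.518  (PTEN12)
log2(50556/9940) = 2.347  (PIK4)
log2(3.288/42.25) = -3.684  (DUSP7)
log2(41320/6793) = 2.605  (PIK6)
log2(21008/16861) = 0.317  (MMP7)
log2(18682/8344) = 1.163  (IRF4)
log2(678.9/207.7) = 1.709  (PTEN10)
The largest magnitude belongs to DUSP7.

3.684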